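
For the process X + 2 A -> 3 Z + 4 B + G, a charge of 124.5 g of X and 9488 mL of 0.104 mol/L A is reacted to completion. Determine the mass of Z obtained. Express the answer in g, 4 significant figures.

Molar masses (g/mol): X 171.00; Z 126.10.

n(X) = 124.5 / 171.00 = 0.7281 mol
n(A) = 0.104 × 9488/1000 = 0.9868 mol
n/ν for X = 0.7281/1 = 0.7281
n/ν for A = 0.9868/2 = 0.4934
Smallest n/ν is A → limiting reagent.
n(Z) = (3/2) × 0.9868 = 1.480 mol
mass = 1.480 × 126.10 = 186.6 g

186.6 g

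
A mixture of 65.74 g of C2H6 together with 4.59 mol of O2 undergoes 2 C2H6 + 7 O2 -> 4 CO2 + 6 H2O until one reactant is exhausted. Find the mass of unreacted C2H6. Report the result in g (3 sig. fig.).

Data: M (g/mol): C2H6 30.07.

26.3 g

n(C2H6) = 65.74 / 30.07 = 2.186 mol
n(O2) = 4.590 mol
n/ν for C2H6 = 2.186/2 = 1.093
n/ν for O2 = 4.590/7 = 0.6557
Smallest n/ν is O2 → limiting reagent.
C2H6 consumed = (2/7) × 4.590 = 1.311 mol
C2H6 remaining = 2.186 − 1.311 = 0.8750 mol
mass = 0.8750 × 30.07 = 26.31 g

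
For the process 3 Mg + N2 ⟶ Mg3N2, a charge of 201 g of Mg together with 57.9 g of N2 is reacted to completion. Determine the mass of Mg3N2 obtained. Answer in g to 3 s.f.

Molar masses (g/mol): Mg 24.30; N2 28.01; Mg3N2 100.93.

n(Mg) = 201.0 / 24.30 = 8.272 mol
n(N2) = 57.90 / 28.01 = 2.067 mol
n/ν for Mg = 8.272/3 = 2.757
n/ν for N2 = 2.067/1 = 2.067
Smallest n/ν is N2 → limiting reagent.
n(Mg3N2) = (1/1) × 2.067 = 2.067 mol
mass = 2.067 × 100.93 = 208.6 g

209 g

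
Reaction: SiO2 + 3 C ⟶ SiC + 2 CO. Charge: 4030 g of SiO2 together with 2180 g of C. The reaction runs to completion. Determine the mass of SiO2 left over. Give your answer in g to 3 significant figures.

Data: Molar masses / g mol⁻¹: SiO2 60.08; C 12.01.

395 g

n(SiO2) = 4030 / 60.08 = 67.08 mol
n(C) = 2180 / 12.01 = 181.5 mol
n/ν for SiO2 = 67.08/1 = 67.08
n/ν for C = 181.5/3 = 60.50
Smallest n/ν is C → limiting reagent.
SiO2 consumed = (1/3) × 181.5 = 60.50 mol
SiO2 remaining = 67.08 − 60.50 = 6.580 mol
mass = 6.580 × 60.08 = 395.3 g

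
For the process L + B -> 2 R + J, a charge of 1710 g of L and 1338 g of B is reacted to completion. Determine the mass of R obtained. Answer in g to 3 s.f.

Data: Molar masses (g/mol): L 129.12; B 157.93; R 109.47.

n(L) = 1710 / 129.12 = 13.24 mol
n(B) = 1338 / 157.93 = 8.472 mol
n/ν → L: 13.24, B: 8.472; B is limiting.
n(R) = (2/1) × 8.472 = 16.94 mol
mass = 16.94 × 109.47 = 1854 g

1850 g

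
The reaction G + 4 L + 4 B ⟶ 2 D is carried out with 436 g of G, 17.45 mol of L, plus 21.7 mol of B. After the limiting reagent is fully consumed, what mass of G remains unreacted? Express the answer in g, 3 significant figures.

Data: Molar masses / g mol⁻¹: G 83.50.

71.7 g

n(G) = 436.0 / 83.50 = 5.222 mol
n(L) = 17.45 mol
n(B) = 21.70 mol
n/ν for G = 5.222/1 = 5.222
n/ν for L = 17.45/4 = 4.363
n/ν for B = 21.70/4 = 5.425
Smallest n/ν is L → limiting reagent.
G consumed = (1/4) × 17.45 = 4.363 mol
G remaining = 5.222 − 4.363 = 0.8590 mol
mass = 0.8590 × 83.50 = 71.73 g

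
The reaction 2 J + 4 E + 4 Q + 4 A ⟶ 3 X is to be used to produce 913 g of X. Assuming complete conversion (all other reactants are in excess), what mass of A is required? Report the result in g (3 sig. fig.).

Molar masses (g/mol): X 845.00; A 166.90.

240 g

n(X) = 913 / 845.00 = 1.080 mol
n(A) = (4/3) × 1.080 = 1.440 mol
mass = 1.440 × 166.90 = 240.3 g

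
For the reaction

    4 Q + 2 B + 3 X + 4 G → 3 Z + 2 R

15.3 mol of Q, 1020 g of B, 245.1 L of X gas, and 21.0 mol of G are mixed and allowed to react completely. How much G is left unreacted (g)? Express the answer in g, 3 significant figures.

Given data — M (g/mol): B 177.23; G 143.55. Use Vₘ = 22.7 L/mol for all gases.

1360 g

n(Q) = 15.30 mol
n(B) = 1020 / 177.23 = 5.755 mol
n(X) = 245.1 / 22.7 = 10.80 mol
n(G) = 21.00 mol
n/ν for Q = 15.30/4 = 3.825
n/ν for B = 5.755/2 = 2.878
n/ν for X = 10.80/3 = 3.600
n/ν for G = 21.00/4 = 5.250
Smallest n/ν is B → limiting reagent.
G consumed = (4/2) × 5.755 = 11.51 mol
G remaining = 21.00 − 11.51 = 9.490 mol
mass = 9.490 × 143.55 = 1362 g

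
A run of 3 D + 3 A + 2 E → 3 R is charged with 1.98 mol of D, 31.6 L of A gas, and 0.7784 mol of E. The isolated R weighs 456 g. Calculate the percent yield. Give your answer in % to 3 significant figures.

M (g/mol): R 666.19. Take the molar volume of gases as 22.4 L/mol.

58.6 %

n(D) = 1.980 mol
n(A) = 31.60 / 22.4 = 1.411 mol
n(E) = 0.7784 mol
n/ν for D = 1.980/3 = 0.6600
n/ν for A = 1.411/3 = 0.4703
n/ν for E = 0.7784/2 = 0.3892
Smallest n/ν is E → limiting reagent.
theoretical n(R) = (3/2) × 0.7784 = 1.168 mol → 778.1 g
% yield = 456 / 778.1 × 100 = 58.60 %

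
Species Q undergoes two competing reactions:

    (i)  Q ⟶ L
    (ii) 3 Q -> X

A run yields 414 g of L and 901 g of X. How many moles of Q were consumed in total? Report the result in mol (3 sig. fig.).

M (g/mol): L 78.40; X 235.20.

n(L) = 414 / 78.40 = 5.281 mol
n(X) = 901 / 235.20 = 3.831 mol
n(Q) via (i) = (1/1)×5.281 = 5.281 mol
n(Q) via (ii) = (3/1)×3.831 = 11.49 mol
total n(Q) = 5.281 + 11.49 = 16.77 mol

16.8 mol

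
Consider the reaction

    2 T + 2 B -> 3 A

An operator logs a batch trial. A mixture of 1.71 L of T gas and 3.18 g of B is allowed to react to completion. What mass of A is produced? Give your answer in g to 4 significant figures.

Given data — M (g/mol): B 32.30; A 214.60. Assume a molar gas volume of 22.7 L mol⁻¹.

n(T) = 1.710 / 22.7 = 0.07533 mol
n(B) = 3.180 / 32.30 = 0.09845 mol
n/ν → T: 0.03767, B: 0.04923; T is limiting.
n(A) = (3/2) × 0.07533 = 0.1130 mol
mass = 0.1130 × 214.60 = 24.25 g

24.25 g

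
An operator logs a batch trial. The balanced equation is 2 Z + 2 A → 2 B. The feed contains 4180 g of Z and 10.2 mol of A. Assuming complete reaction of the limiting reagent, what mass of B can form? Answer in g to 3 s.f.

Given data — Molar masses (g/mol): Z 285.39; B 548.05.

5590 g

n(Z) = 4180 / 285.39 = 14.65 mol
n(A) = 10.20 mol
n/ν for Z = 14.65/2 = 7.325
n/ν for A = 10.20/2 = 5.100
Smallest n/ν is A → limiting reagent.
n(B) = (2/2) × 10.20 = 10.20 mol
mass = 10.20 × 548.05 = 5590 g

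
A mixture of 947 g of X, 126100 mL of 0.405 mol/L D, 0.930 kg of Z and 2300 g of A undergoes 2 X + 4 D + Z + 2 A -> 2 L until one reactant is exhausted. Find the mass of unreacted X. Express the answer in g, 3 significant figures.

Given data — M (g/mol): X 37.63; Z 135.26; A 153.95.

n(X) = 947.0 / 37.63 = 25.17 mol
n(D) = 0.405 × 126100/1000 = 51.07 mol
n(Z) = 0.9300×1000 / 135.26 = 6.876 mol
n(A) = 2300 / 153.95 = 14.94 mol
n/ν for X = 25.17/2 = 12.59
n/ν for D = 51.07/4 = 12.77
n/ν for Z = 6.876/1 = 6.876
n/ν for A = 14.94/2 = 7.470
Smallest n/ν is Z → limiting reagent.
X consumed = (2/1) × 6.876 = 13.75 mol
X remaining = 25.17 − 13.75 = 11.42 mol
mass = 11.42 × 37.63 = 429.7 g

430 g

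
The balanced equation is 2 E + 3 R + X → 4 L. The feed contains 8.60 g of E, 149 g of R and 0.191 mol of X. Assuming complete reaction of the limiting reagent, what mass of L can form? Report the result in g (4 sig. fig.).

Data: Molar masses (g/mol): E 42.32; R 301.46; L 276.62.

112.4 g

n(E) = 8.600 / 42.32 = 0.2032 mol
n(R) = 149.0 / 301.46 = 0.4943 mol
n(X) = 0.1910 mol
n/ν for E = 0.2032/2 = 0.1016
n/ν for R = 0.4943/3 = 0.1648
n/ν for X = 0.1910/1 = 0.1910
Smallest n/ν is E → limiting reagent.
n(L) = (4/2) × 0.2032 = 0.4064 mol
mass = 0.4064 × 276.62 = 112.4 g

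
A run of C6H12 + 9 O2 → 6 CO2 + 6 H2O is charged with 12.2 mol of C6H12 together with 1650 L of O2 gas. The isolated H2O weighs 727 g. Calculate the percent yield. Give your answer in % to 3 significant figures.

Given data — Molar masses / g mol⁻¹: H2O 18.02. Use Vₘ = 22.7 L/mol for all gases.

83.3 %

n(C6H12) = 12.20 mol
n(O2) = 1650 / 22.7 = 72.69 mol
n/ν → C6H12: 12.20, O2: 8.077; O2 is limiting.
theoretical n(H2O) = (6/9) × 72.69 = 48.46 mol → 873.2 g
% yield = 727 / 873.2 × 100 = 83.26 %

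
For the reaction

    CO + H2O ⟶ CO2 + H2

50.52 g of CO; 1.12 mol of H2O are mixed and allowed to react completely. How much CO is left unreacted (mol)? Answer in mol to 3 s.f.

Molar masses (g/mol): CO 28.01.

n(CO) = 50.52 / 28.01 = 1.804 mol
n(H2O) = 1.120 mol
n/ν for CO = 1.804/1 = 1.804
n/ν for H2O = 1.120/1 = 1.120
Smallest n/ν is H2O → limiting reagent.
CO consumed = (1/1) × 1.120 = 1.120 mol
CO remaining = 1.804 − 1.120 = 0.6840 mol

0.684 mol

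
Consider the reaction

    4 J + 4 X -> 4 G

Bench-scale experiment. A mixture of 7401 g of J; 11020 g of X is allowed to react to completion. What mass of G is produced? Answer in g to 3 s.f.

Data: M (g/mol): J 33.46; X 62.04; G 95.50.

n(J) = 7401 / 33.46 = 221.2 mol
n(X) = 11020 / 62.04 = 177.6 mol
n/ν for J = 221.2/4 = 55.30
n/ν for X = 177.6/4 = 44.40
Smallest n/ν is X → limiting reagent.
n(G) = (4/4) × 177.6 = 177.6 mol
mass = 177.6 × 95.50 = 16960 g

17000 g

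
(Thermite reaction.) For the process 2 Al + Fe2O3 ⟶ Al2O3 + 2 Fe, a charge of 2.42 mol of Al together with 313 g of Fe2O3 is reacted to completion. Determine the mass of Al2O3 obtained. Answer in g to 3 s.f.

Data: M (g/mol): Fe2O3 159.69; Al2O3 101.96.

n(Al) = 2.420 mol
n(Fe2O3) = 313.0 / 159.69 = 1.960 mol
n/ν for Al = 2.420/2 = 1.210
n/ν for Fe2O3 = 1.960/1 = 1.960
Smallest n/ν is Al → limiting reagent.
n(Al2O3) = (1/2) × 2.420 = 1.210 mol
mass = 1.210 × 101.96 = 123.4 g

123 g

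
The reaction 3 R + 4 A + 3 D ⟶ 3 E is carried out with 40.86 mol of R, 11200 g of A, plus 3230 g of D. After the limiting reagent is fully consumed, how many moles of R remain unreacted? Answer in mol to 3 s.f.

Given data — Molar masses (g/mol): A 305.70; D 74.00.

13.4 mol

n(R) = 40.86 mol
n(A) = 11200 / 305.70 = 36.64 mol
n(D) = 3230 / 74.00 = 43.65 mol
n/ν for R = 40.86/3 = 13.62
n/ν for A = 36.64/4 = 9.160
n/ν for D = 43.65/3 = 14.55
Smallest n/ν is A → limiting reagent.
R consumed = (3/4) × 36.64 = 27.48 mol
R remaining = 40.86 − 27.48 = 13.38 mol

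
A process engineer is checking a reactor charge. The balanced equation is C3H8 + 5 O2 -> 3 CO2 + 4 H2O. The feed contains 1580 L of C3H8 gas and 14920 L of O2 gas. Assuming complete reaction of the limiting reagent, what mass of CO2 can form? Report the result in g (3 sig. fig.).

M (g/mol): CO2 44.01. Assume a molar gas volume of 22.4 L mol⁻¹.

9310 g

n(C3H8) = 1580 / 22.4 = 70.54 mol
n(O2) = 14920 / 22.4 = 666.1 mol
n/ν for C3H8 = 70.54/1 = 70.54
n/ν for O2 = 666.1/5 = 133.2
Smallest n/ν is C3H8 → limiting reagent.
n(CO2) = (3/1) × 70.54 = 211.6 mol
mass = 211.6 × 44.01 = 9313 g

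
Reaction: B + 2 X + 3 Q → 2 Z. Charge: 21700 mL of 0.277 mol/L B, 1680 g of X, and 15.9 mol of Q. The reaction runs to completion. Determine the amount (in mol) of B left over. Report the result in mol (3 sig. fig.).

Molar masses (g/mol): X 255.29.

2.72 mol

n(B) = 0.277 × 21700/1000 = 6.011 mol
n(X) = 1680 / 255.29 = 6.581 mol
n(Q) = 15.90 mol
n/ν for B = 6.011/1 = 6.011
n/ν for X = 6.581/2 = 3.291
n/ν for Q = 15.90/3 = 5.300
Smallest n/ν is X → limiting reagent.
B consumed = (1/2) × 6.581 = 3.291 mol
B remaining = 6.011 − 3.291 = 2.720 mol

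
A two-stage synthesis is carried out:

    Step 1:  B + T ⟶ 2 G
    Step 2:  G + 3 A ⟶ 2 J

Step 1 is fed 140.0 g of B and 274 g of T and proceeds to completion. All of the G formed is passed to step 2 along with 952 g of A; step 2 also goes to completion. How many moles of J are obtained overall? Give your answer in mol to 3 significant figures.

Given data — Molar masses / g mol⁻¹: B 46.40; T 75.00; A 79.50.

Step 1:
n(B) = 140.0 / 46.40 = 3.017 mol
n(T) = 274.0 / 75.00 = 3.653 mol
n/ν → B: 3.017, T: 3.653; B is limiting.
n(G) produced = (2/1) × 3.017 = 6.034 mol
Step 2:
n(G) available = 6.034 mol
n(A) = 952.0 / 79.50 = 11.97 mol
n/ν → G: 6.034, A: 3.990; A is limiting.
n(J) = (2/3) × 11.97 = 7.980 mol

7.98 mol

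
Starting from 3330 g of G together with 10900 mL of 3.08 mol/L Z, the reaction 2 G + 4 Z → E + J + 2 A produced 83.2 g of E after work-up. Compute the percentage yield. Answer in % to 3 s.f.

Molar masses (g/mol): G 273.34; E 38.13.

35.8 %

n(G) = 3330 / 273.34 = 12.18 mol
n(Z) = 3.08 × 10900/1000 = 33.57 mol
n/ν for G = 12.18/2 = 6.090
n/ν for Z = 33.57/4 = 8.393
Smallest n/ν is G → limiting reagent.
theoretical n(E) = (1/2) × 12.18 = 6.090 mol → 232.2 g
% yield = 83.2 / 232.2 × 100 = 35.83 %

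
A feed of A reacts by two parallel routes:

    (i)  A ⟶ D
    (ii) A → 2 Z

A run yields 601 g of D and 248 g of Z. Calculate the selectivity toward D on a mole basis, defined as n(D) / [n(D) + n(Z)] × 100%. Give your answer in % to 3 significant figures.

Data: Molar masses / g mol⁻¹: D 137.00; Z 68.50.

n(D) = 601 / 137.00 = 4.387 mol
n(Z) = 248 / 68.50 = 3.620 mol
selectivity = 4.387/(4.387+3.620) × 100 = 54.79 %

54.8 %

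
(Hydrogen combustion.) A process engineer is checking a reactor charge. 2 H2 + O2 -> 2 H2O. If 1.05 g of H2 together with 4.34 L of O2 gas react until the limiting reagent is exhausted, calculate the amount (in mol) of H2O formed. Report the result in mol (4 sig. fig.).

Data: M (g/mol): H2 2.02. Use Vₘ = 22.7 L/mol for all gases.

0.3824 mol

n(H2) = 1.050 / 2.02 = 0.5198 mol
n(O2) = 4.340 / 22.7 = 0.1912 mol
n/ν → H2: 0.2599, O2: 0.1912; O2 is limiting.
n(H2O) = (2/1) × 0.1912 = 0.3824 mol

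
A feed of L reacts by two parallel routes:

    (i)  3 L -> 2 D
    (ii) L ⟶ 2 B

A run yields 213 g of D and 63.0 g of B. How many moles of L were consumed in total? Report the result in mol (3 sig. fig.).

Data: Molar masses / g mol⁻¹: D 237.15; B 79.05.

1.75 mol

n(D) = 213 / 237.15 = 0.8982 mol
n(B) = 63.0 / 79.05 = 0.7970 mol
n(L) via (i) = (3/2)×0.8982 = 1.347 mol
n(L) via (ii) = (1/2)×0.7970 = 0.3985 mol
total n(L) = 1.347 + 0.3985 = 1.746 mol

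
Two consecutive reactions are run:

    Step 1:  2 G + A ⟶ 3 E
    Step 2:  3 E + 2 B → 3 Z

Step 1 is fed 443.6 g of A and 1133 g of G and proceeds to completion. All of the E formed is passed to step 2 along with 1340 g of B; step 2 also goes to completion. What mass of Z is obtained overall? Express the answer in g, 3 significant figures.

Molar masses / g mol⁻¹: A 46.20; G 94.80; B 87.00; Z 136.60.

2450 g

Step 1:
n(A) = 443.6 / 46.20 = 9.602 mol
n(G) = 1133 / 94.80 = 11.95 mol
n/ν → A: 9.602, G: 5.975; G is limiting.
n(E) produced = (3/2) × 11.95 = 17.93 mol
Step 2:
n(E) available = 17.93 mol
n(B) = 1340 / 87.00 = 15.40 mol
n/ν → E: 5.977, B: 7.700; E is limiting.
n(Z) = (3/3) × 17.93 = 17.93 mol
mass = 17.93 × 136.60 = 2449 g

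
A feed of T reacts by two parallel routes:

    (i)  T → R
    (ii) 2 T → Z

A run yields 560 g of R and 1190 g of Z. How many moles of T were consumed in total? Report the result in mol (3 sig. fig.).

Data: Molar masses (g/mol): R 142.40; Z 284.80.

n(R) = 560 / 142.40 = 3.933 mol
n(Z) = 1190 / 284.80 = 4.178 mol
n(T) via (i) = (1/1)×3.933 = 3.933 mol
n(T) via (ii) = (2/1)×4.178 = 8.356 mol
total n(T) = 3.933 + 8.356 = 12.29 mol

12.3 mol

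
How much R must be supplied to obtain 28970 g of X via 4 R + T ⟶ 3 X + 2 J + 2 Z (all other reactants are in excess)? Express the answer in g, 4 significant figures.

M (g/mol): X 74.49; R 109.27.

56660 g

n(X) = 28970 / 74.49 = 388.9 mol
n(R) = (4/3) × 388.9 = 518.5 mol
mass = 518.5 × 109.27 = 56660 g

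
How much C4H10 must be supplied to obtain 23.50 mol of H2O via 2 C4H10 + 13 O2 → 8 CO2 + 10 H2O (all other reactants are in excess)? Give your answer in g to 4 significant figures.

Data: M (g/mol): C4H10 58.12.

273.2 g

n(H2O) = 23.50 mol
n(C4H10) = (2/10) × 23.50 = 4.700 mol
mass = 4.700 × 58.12 = 273.2 g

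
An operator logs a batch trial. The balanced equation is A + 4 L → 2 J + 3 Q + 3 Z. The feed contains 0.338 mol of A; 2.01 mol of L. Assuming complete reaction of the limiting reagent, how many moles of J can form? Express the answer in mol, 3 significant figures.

n(A) = 0.3380 mol
n(L) = 2.010 mol
n/ν → A: 0.3380, L: 0.5025; A is limiting.
n(J) = (2/1) × 0.3380 = 0.6760 mol

0.676 mol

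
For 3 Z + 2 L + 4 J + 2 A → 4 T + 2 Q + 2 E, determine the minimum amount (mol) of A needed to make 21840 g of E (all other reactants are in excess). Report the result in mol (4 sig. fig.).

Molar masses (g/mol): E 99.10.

220.4 mol

n(E) = 21840 / 99.10 = 220.4 mol
n(A) = (2/2) × 220.4 = 220.4 mol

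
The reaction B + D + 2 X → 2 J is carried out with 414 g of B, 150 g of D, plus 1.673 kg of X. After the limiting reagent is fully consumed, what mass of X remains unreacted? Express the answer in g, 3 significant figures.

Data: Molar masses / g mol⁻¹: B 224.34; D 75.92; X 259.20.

n(B) = 414.0 / 224.34 = 1.845 mol
n(D) = 150.0 / 75.92 = 1.976 mol
n(X) = 1.673×1000 / 259.20 = 6.454 mol
n/ν for B = 1.845/1 = 1.845
n/ν for D = 1.976/1 = 1.976
n/ν for X = 6.454/2 = 3.227
Smallest n/ν is B → limiting reagent.
X consumed = (2/1) × 1.845 = 3.690 mol
X remaining = 6.454 − 3.690 = 2.764 mol
mass = 2.764 × 259.20 = 716.4 g

716 g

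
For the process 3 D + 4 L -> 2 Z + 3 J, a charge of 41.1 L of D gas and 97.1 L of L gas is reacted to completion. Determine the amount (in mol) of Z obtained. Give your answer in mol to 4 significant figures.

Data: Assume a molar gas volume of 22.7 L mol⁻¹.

n(D) = 41.10 / 22.7 = 1.811 mol
n(L) = 97.10 / 22.7 = 4.278 mol
n/ν for D = 1.811/3 = 0.6037
n/ν for L = 4.278/4 = 1.070
Smallest n/ν is D → limiting reagent.
n(Z) = (2/3) × 1.811 = 1.207 mol

1.207 mol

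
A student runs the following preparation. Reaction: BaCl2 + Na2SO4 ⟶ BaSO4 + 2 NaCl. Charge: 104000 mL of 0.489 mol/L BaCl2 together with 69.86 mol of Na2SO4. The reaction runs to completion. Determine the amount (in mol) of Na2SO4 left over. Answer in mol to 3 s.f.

19.0 mol

n(BaCl2) = 0.489 × 104000/1000 = 50.86 mol
n(Na2SO4) = 69.86 mol
n/ν for BaCl2 = 50.86/1 = 50.86
n/ν for Na2SO4 = 69.86/1 = 69.86
Smallest n/ν is BaCl2 → limiting reagent.
Na2SO4 consumed = (1/1) × 50.86 = 50.86 mol
Na2SO4 remaining = 69.86 − 50.86 = 19.00 mol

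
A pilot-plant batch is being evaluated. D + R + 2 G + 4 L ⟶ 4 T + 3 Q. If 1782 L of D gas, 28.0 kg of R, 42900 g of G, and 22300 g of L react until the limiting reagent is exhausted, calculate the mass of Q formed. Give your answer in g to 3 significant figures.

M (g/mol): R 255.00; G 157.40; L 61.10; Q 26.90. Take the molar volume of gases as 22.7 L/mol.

6340 g

n(D) = 1782 / 22.7 = 78.50 mol
n(R) = 28.00×1000 / 255.00 = 109.8 mol
n(G) = 42900 / 157.40 = 272.6 mol
n(L) = 22300 / 61.10 = 365.0 mol
n/ν for D = 78.50/1 = 78.50
n/ν for R = 109.8/1 = 109.8
n/ν for G = 272.6/2 = 136.3
n/ν for L = 365.0/4 = 91.25
Smallest n/ν is D → limiting reagent.
n(Q) = (3/1) × 78.50 = 235.5 mol
mass = 235.5 × 26.90 = 6335 g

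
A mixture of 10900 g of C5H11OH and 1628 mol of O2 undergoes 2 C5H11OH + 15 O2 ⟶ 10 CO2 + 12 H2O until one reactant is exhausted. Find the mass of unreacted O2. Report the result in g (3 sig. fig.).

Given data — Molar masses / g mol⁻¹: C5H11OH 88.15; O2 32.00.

22400 g

n(C5H11OH) = 10900 / 88.15 = 123.7 mol
n(O2) = 1628 mol
n/ν → C5H11OH: 61.85, O2: 108.5; C5H11OH is limiting.
O2 consumed = (15/2) × 123.7 = 927.8 mol
O2 remaining = 1628 − 927.8 = 700.2 mol
mass = 700.2 × 32.00 = 22410 g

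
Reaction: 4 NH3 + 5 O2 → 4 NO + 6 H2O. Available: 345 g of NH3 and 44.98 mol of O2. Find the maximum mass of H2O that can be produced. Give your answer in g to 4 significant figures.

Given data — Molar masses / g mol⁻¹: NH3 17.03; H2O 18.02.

547.6 g

n(NH3) = 345.0 / 17.03 = 20.26 mol
n(O2) = 44.98 mol
n/ν → NH3: 5.065, O2: 8.996; NH3 is limiting.
n(H2O) = (6/4) × 20.26 = 30.39 mol
mass = 30.39 × 18.02 = 547.6 g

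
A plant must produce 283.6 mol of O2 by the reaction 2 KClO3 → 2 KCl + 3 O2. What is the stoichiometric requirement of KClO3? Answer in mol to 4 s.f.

n(O2) = 283.6 mol
n(KClO3) = (2/3) × 283.6 = 189.1 mol

189.1 mol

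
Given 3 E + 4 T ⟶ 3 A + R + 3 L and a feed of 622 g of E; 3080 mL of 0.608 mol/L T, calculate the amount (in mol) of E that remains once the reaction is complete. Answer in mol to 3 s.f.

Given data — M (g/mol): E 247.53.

1.11 mol

n(E) = 622.0 / 247.53 = 2.513 mol
n(T) = 0.608 × 3080/1000 = 1.873 mol
n/ν → E: 0.8377, T: 0.4683; T is limiting.
E consumed = (3/4) × 1.873 = 1.405 mol
E remaining = 2.513 − 1.405 = 1.108 mol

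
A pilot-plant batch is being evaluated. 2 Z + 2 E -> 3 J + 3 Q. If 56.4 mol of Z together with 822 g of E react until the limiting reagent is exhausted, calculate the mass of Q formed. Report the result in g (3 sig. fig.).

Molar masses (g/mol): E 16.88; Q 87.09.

n(Z) = 56.40 mol
n(E) = 822.0 / 16.88 = 48.70 mol
n/ν → Z: 28.20, E: 24.35; E is limiting.
n(Q) = (3/2) × 48.70 = 73.05 mol
mass = 73.05 × 87.09 = 6362 g

6360 g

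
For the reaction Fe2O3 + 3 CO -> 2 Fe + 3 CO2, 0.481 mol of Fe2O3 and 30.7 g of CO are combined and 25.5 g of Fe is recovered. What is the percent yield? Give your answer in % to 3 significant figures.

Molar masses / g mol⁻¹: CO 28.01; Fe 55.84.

62.5 %

n(Fe2O3) = 0.4810 mol
n(CO) = 30.70 / 28.01 = 1.096 mol
n/ν for Fe2O3 = 0.4810/1 = 0.4810
n/ν for CO = 1.096/3 = 0.3653
Smallest n/ν is CO → limiting reagent.
theoretical n(Fe) = (2/3) × 1.096 = 0.7307 mol → 40.80 g
% yield = 25.5 / 40.80 × 100 = 62.50 %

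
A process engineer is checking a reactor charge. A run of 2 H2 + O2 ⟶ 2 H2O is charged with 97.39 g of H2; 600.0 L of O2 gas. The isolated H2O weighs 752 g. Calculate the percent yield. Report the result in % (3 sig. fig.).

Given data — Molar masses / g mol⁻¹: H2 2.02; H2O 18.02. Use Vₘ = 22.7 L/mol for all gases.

n(H2) = 97.39 / 2.02 = 48.21 mol
n(O2) = 600.0 / 22.7 = 26.43 mol
n/ν → H2: 24.11, O2: 26.43; H2 is limiting.
theoretical n(H2O) = (2/2) × 48.21 = 48.21 mol → 868.7 g
% yield = 752 / 868.7 × 100 = 86.57 %

86.6 %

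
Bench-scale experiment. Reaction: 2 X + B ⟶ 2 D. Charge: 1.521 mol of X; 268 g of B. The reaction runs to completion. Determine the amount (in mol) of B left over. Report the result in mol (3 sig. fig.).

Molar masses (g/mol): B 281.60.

n(X) = 1.521 mol
n(B) = 268.0 / 281.60 = 0.9517 mol
n/ν → X: 0.7605, B: 0.9517; X is limiting.
B consumed = (1/2) × 1.521 = 0.7605 mol
B remaining = 0.9517 − 0.7605 = 0.1912 mol

0.191 mol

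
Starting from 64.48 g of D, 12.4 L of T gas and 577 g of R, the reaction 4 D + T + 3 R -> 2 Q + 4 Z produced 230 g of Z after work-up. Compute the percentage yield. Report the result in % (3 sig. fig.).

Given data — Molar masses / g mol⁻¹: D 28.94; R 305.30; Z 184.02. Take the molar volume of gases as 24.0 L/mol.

60.5 %

n(D) = 64.48 / 28.94 = 2.228 mol
n(T) = 12.40 / 24.0 = 0.5167 mol
n(R) = 577.0 / 305.30 = 1.890 mol
n/ν for D = 2.228/4 = 0.5570
n/ν for T = 0.5167/1 = 0.5167
n/ν for R = 1.890/3 = 0.6300
Smallest n/ν is T → limiting reagent.
theoretical n(Z) = (4/1) × 0.5167 = 2.067 mol → 380.4 g
% yield = 230 / 380.4 × 100 = 60.46 %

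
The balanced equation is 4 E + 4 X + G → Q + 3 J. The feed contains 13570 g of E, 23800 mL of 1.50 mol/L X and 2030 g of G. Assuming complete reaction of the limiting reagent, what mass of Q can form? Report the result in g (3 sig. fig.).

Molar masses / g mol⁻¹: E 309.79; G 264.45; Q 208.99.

n(E) = 13570 / 309.79 = 43.80 mol
n(X) = 1.50 × 23800/1000 = 35.70 mol
n(G) = 2030 / 264.45 = 7.676 mol
n/ν → E: 10.95, X: 8.925, G: 7.676; G is limiting.
n(Q) = (1/1) × 7.676 = 7.676 mol
mass = 7.676 × 208.99 = 1604 g

1600 g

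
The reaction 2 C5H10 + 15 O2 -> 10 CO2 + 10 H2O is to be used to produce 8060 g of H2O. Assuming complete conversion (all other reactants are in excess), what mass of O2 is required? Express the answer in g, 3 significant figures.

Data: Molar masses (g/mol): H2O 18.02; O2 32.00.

n(H2O) = 8060 / 18.02 = 447.3 mol
n(O2) = (15/10) × 447.3 = 671.0 mol
mass = 671.0 × 32.00 = 21470 g

21500 g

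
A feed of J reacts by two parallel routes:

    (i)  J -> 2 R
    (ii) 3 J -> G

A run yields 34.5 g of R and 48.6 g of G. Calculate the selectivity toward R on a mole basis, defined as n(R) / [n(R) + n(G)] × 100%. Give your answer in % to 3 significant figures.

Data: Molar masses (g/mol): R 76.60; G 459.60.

81.0 %

n(R) = 34.5 / 76.60 = 0.4504 mol
n(G) = 48.6 / 459.60 = 0.1057 mol
selectivity = 0.4504/(0.4504+0.1057) × 100 = 80.99 %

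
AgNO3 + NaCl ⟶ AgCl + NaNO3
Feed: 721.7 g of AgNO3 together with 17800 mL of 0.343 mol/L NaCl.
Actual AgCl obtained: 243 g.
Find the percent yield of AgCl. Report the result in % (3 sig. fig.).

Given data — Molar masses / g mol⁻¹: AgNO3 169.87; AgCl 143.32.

39.9 %

n(AgNO3) = 721.7 / 169.87 = 4.249 mol
n(NaCl) = 0.343 × 17800/1000 = 6.105 mol
n/ν for AgNO3 = 4.249/1 = 4.249
n/ν for NaCl = 6.105/1 = 6.105
Smallest n/ν is AgNO3 → limiting reagent.
theoretical n(AgCl) = (1/1) × 4.249 = 4.249 mol → 609.0 g
% yield = 243 / 609.0 × 100 = 39.90 %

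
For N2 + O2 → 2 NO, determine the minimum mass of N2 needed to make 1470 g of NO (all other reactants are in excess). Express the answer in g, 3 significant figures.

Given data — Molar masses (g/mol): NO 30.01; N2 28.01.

n(NO) = 1470 / 30.01 = 48.98 mol
n(N2) = (1/2) × 48.98 = 24.49 mol
mass = 24.49 × 28.01 = 686.0 g

686 g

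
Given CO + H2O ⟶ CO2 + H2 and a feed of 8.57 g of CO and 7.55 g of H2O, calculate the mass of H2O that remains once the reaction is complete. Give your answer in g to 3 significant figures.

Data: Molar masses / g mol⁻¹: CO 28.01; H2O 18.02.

2.04 g

n(CO) = 8.570 / 28.01 = 0.3060 mol
n(H2O) = 7.550 / 18.02 = 0.4190 mol
n/ν → CO: 0.3060, H2O: 0.4190; CO is limiting.
H2O consumed = (1/1) × 0.3060 = 0.3060 mol
H2O remaining = 0.4190 − 0.3060 = 0.1130 mol
mass = 0.1130 × 18.02 = 2.036 g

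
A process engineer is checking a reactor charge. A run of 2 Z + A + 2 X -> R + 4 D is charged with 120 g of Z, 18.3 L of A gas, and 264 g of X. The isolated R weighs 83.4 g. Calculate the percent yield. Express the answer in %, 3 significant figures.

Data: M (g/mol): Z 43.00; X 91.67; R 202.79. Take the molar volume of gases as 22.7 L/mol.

n(Z) = 120.0 / 43.00 = 2.791 mol
n(A) = 18.30 / 22.7 = 0.8062 mol
n(X) = 264.0 / 91.67 = 2.880 mol
n/ν for Z = 2.791/2 = 1.396
n/ν for A = 0.8062/1 = 0.8062
n/ν for X = 2.880/2 = 1.440
Smallest n/ν is A → limiting reagent.
theoretical n(R) = (1/1) × 0.8062 = 0.8062 mol → 163.5 g
% yield = 83.4 / 163.5 × 100 = 51.01 %

51.0 %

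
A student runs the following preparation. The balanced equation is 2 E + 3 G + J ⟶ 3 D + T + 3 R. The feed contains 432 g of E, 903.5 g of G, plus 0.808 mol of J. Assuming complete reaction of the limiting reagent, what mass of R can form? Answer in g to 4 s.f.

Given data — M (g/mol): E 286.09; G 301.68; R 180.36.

408.5 g

n(E) = 432.0 / 286.09 = 1.510 mol
n(G) = 903.5 / 301.68 = 2.995 mol
n(J) = 0.8080 mol
n/ν for E = 1.510/2 = 0.7550
n/ν for G = 2.995/3 = 0.9983
n/ν for J = 0.8080/1 = 0.8080
Smallest n/ν is E → limiting reagent.
n(R) = (3/2) × 1.510 = 2.265 mol
mass = 2.265 × 180.36 = 408.5 g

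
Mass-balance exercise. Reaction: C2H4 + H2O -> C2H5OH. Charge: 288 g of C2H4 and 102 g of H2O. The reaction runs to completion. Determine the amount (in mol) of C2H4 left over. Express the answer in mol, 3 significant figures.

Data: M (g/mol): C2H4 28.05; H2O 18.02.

n(C2H4) = 288.0 / 28.05 = 10.27 mol
n(H2O) = 102.0 / 18.02 = 5.660 mol
n/ν for C2H4 = 10.27/1 = 10.27
n/ν for H2O = 5.660/1 = 5.660
Smallest n/ν is H2O → limiting reagent.
C2H4 consumed = (1/1) × 5.660 = 5.660 mol
C2H4 remaining = 10.27 − 5.660 = 4.610 mol

4.61 mol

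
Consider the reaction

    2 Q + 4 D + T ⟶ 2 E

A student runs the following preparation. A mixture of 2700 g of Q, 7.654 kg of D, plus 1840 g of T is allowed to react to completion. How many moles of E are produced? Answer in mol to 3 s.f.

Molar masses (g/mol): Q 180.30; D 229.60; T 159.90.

15.0 mol

n(Q) = 2700 / 180.30 = 14.98 mol
n(D) = 7.654×1000 / 229.60 = 33.34 mol
n(T) = 1840 / 159.90 = 11.51 mol
n/ν for Q = 14.98/2 = 7.490
n/ν for D = 33.34/4 = 8.335
n/ν for T = 11.51/1 = 11.51
Smallest n/ν is Q → limiting reagent.
n(E) = (2/2) × 14.98 = 14.98 mol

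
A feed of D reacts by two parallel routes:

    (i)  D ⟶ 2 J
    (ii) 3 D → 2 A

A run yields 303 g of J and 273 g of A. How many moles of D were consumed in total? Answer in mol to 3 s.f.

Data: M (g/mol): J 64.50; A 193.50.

n(J) = 303 / 64.50 = 4.698 mol
n(A) = 273 / 193.50 = 1.411 mol
n(D) via (i) = (1/2)×4.698 = 2.349 mol
n(D) via (ii) = (3/2)×1.411 = 2.117 mol
total n(D) = 2.349 + 2.117 = 4.466 mol

4.47 mol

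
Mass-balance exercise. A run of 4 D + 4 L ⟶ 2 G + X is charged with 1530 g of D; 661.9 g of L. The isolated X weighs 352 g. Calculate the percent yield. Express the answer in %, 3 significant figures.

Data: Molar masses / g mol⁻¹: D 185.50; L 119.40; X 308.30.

n(D) = 1530 / 185.50 = 8.248 mol
n(L) = 661.9 / 119.40 = 5.544 mol
n/ν for D = 8.248/4 = 2.062
n/ν for L = 5.544/4 = 1.386
Smallest n/ν is L → limiting reagent.
theoretical n(X) = (1/4) × 5.544 = 1.386 mol → 427.3 g
% yield = 352 / 427.3 × 100 = 82.38 %

82.4 %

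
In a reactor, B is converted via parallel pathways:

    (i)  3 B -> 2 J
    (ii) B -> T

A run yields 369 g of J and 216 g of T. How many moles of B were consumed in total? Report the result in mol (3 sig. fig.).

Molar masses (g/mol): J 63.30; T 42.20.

n(J) = 369 / 63.30 = 5.829 mol
n(T) = 216 / 42.20 = 5.118 mol
n(B) via (i) = (3/2)×5.829 = 8.744 mol
n(B) via (ii) = (1/1)×5.118 = 5.118 mol
total n(B) = 8.744 + 5.118 = 13.86 mol

13.9 mol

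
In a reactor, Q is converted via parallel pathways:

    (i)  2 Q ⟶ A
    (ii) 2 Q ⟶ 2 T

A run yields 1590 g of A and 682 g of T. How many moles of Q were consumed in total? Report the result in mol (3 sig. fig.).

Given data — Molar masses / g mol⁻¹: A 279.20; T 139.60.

16.3 mol

n(A) = 1590 / 279.20 = 5.695 mol
n(T) = 682 / 139.60 = 4.885 mol
n(Q) via (i) = (2/1)×5.695 = 11.39 mol
n(Q) via (ii) = (2/2)×4.885 = 4.885 mol
total n(Q) = 11.39 + 4.885 = 16.28 mol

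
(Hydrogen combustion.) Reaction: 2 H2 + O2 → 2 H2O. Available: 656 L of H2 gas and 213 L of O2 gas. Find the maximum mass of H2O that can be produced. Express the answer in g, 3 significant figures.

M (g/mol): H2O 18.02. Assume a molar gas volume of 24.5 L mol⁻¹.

313 g

n(H2) = 656.0 / 24.5 = 26.78 mol
n(O2) = 213.0 / 24.5 = 8.694 mol
n/ν → H2: 13.39, O2: 8.694; O2 is limiting.
n(H2O) = (2/1) × 8.694 = 17.39 mol
mass = 17.39 × 18.02 = 313.4 g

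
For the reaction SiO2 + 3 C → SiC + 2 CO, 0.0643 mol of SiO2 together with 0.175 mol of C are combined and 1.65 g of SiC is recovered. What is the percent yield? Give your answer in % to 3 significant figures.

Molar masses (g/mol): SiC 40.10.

70.5 %

n(SiO2) = 0.06430 mol
n(C) = 0.1750 mol
n/ν → SiO2: 0.06430, C: 0.05833; C is limiting.
theoretical n(SiC) = (1/3) × 0.1750 = 0.05833 mol → 2.339 g
% yield = 1.65 / 2.339 × 100 = 70.54 %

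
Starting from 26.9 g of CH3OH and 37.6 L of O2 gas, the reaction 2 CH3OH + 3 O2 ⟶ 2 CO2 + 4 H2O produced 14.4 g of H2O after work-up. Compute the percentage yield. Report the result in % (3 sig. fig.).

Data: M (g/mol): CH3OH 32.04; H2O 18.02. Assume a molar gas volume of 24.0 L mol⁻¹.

47.6 %

n(CH3OH) = 26.90 / 32.04 = 0.8396 mol
n(O2) = 37.60 / 24.0 = 1.567 mol
n/ν for CH3OH = 0.8396/2 = 0.4198
n/ν for O2 = 1.567/3 = 0.5223
Smallest n/ν is CH3OH → limiting reagent.
theoretical n(H2O) = (4/2) × 0.8396 = 1.679 mol → 30.26 g
% yield = 14.4 / 30.26 × 100 = 47.59 %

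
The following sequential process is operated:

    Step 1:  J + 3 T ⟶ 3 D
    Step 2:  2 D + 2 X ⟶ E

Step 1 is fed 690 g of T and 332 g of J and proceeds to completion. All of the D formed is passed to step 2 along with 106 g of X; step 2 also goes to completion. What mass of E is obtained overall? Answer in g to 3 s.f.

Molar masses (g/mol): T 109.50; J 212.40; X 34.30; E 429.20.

Step 1:
n(T) = 690.0 / 109.50 = 6.301 mol
n(J) = 332.0 / 212.40 = 1.563 mol
n/ν for T = 6.301/3 = 2.100
n/ν for J = 1.563/1 = 1.563
Smallest n/ν is J → limiting reagent.
n(D) produced = (3/1) × 1.563 = 4.689 mol
Step 2:
n(D) available = 4.689 mol
n(X) = 106.0 / 34.30 = 3.090 mol
n/ν for D = 4.689/2 = 2.345
n/ν for X = 3.090/2 = 1.545
Smallest n/ν is X → limiting reagent.
n(E) = (1/2) × 3.090 = 1.545 mol
mass = 1.545 × 429.20 = 663.1 g

663 g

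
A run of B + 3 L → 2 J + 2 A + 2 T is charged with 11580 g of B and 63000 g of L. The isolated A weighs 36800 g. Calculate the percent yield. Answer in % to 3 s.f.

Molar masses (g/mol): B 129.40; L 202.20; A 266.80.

n(B) = 11580 / 129.40 = 89.49 mol
n(L) = 63000 / 202.20 = 311.6 mol
n/ν → B: 89.49, L: 103.9; B is limiting.
theoretical n(A) = (2/1) × 89.49 = 179.0 mol → 47760 g
% yield = 36800 / 47760 × 100 = 77.05 %

77.1 %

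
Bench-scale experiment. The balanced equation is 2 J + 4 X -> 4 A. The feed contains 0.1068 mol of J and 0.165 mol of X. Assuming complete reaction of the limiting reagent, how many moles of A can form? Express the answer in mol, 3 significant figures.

0.165 mol

n(J) = 0.1068 mol
n(X) = 0.1650 mol
n/ν for J = 0.1068/2 = 0.05340
n/ν for X = 0.1650/4 = 0.04125
Smallest n/ν is X → limiting reagent.
n(A) = (4/4) × 0.1650 = 0.1650 mol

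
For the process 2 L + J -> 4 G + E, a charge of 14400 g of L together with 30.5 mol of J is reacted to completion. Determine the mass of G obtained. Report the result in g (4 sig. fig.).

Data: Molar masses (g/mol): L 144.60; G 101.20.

12350 g

n(L) = 14400 / 144.60 = 99.59 mol
n(J) = 30.50 mol
n/ν for L = 99.59/2 = 49.80
n/ν for J = 30.50/1 = 30.50
Smallest n/ν is J → limiting reagent.
n(G) = (4/1) × 30.50 = 122.0 mol
mass = 122.0 × 101.20 = 12350 g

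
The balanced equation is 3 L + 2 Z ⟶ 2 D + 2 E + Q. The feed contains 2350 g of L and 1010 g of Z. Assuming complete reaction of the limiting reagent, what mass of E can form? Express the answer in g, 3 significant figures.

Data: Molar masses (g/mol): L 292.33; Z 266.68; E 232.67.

n(L) = 2350 / 292.33 = 8.039 mol
n(Z) = 1010 / 266.68 = 3.787 mol
n/ν for L = 8.039/3 = 2.680
n/ν for Z = 3.787/2 = 1.894
Smallest n/ν is Z → limiting reagent.
n(E) = (2/2) × 3.787 = 3.787 mol
mass = 3.787 × 232.67 = 881.1 g

881 g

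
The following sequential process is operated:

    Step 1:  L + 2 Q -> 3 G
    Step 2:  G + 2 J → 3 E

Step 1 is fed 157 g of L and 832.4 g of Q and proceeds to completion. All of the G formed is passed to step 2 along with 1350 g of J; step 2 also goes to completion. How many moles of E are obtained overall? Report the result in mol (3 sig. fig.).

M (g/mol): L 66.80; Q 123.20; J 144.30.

14.0 mol

Step 1:
n(L) = 157.0 / 66.80 = 2.350 mol
n(Q) = 832.4 / 123.20 = 6.756 mol
n/ν → L: 2.350, Q: 3.378; L is limiting.
n(G) produced = (3/1) × 2.350 = 7.050 mol
Step 2:
n(G) available = 7.050 mol
n(J) = 1350 / 144.30 = 9.356 mol
n/ν → G: 7.050, J: 4.678; J is limiting.
n(E) = (3/2) × 9.356 = 14.03 mol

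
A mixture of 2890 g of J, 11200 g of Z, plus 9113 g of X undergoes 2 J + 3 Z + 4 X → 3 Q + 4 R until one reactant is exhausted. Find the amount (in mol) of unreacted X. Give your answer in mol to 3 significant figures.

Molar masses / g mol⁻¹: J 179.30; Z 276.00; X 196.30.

14.2 mol

n(J) = 2890 / 179.30 = 16.12 mol
n(Z) = 11200 / 276.00 = 40.58 mol
n(X) = 9113 / 196.30 = 46.42 mol
n/ν for J = 16.12/2 = 8.060
n/ν for Z = 40.58/3 = 13.53
n/ν for X = 46.42/4 = 11.61
Smallest n/ν is J → limiting reagent.
X consumed = (4/2) × 16.12 = 32.24 mol
X remaining = 46.42 − 32.24 = 14.18 mol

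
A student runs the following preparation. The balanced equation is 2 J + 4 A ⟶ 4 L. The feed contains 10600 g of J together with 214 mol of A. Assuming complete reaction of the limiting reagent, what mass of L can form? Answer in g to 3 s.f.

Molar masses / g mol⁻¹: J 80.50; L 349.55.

n(J) = 10600 / 80.50 = 131.7 mol
n(A) = 214.0 mol
n/ν for J = 131.7/2 = 65.85
n/ν for A = 214.0/4 = 53.50
Smallest n/ν is A → limiting reagent.
n(L) = (4/4) × 214.0 = 214.0 mol
mass = 214.0 × 349.55 = 74800 g

74800 g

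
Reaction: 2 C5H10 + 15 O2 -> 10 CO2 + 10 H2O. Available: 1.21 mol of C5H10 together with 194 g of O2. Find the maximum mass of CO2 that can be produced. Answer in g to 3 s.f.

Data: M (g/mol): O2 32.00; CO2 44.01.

n(C5H10) = 1.210 mol
n(O2) = 194.0 / 32.00 = 6.063 mol
n/ν → C5H10: 0.6050, O2: 0.4042; O2 is limiting.
n(CO2) = (10/15) × 6.063 = 4.042 mol
mass = 4.042 × 44.01 = 177.9 g

178 g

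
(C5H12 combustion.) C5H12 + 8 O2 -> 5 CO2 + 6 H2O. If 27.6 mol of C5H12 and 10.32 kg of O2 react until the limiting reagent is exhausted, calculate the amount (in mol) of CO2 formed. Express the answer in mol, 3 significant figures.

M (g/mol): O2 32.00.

138 mol

n(C5H12) = 27.60 mol
n(O2) = 10.32×1000 / 32.00 = 322.5 mol
n/ν → C5H12: 27.60, O2: 40.31; C5H12 is limiting.
n(CO2) = (5/1) × 27.60 = 138.0 mol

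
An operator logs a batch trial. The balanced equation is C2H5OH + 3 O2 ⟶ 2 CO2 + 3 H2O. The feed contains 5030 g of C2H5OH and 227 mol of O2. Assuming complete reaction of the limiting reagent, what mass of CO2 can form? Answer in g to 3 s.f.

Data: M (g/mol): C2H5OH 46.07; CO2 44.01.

n(C2H5OH) = 5030 / 46.07 = 109.2 mol
n(O2) = 227.0 mol
n/ν for C2H5OH = 109.2/1 = 109.2
n/ν for O2 = 227.0/3 = 75.67
Smallest n/ν is O2 → limiting reagent.
n(CO2) = (2/3) × 227.0 = 151.3 mol
mass = 151.3 × 44.01 = 6659 g

6660 g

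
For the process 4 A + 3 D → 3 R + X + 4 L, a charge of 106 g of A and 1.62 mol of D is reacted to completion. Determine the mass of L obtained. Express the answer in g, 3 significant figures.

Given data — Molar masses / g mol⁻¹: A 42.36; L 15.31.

n(A) = 106.0 / 42.36 = 2.502 mol
n(D) = 1.620 mol
n/ν for A = 2.502/4 = 0.6255
n/ν for D = 1.620/3 = 0.5400
Smallest n/ν is D → limiting reagent.
n(L) = (4/3) × 1.620 = 2.160 mol
mass = 2.160 × 15.31 = 33.07 g

33.1 g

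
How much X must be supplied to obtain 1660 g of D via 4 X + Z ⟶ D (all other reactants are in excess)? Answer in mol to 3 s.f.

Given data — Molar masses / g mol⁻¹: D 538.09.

12.3 mol

n(D) = 1660 / 538.09 = 3.085 mol
n(X) = (4/1) × 3.085 = 12.34 mol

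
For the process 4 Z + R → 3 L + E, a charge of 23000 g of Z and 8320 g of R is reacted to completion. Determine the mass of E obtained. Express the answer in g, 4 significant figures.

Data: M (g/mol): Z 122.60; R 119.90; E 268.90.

12610 g

n(Z) = 23000 / 122.60 = 187.6 mol
n(R) = 8320 / 119.90 = 69.39 mol
n/ν for Z = 187.6/4 = 46.90
n/ν for R = 69.39/1 = 69.39
Smallest n/ν is Z → limiting reagent.
n(E) = (1/4) × 187.6 = 46.90 mol
mass = 46.90 × 268.90 = 12610 g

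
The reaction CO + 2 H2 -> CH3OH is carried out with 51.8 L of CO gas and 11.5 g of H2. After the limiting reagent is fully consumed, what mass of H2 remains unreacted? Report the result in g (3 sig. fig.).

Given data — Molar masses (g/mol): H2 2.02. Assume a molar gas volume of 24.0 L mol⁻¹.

2.78 g

n(CO) = 51.80 / 24.0 = 2.158 mol
n(H2) = 11.50 / 2.02 = 5.693 mol
n/ν → CO: 2.158, H2: 2.847; CO is limiting.
H2 consumed = (2/1) × 2.158 = 4.316 mol
H2 remaining = 5.693 − 4.316 = 1.377 mol
mass = 1.377 × 2.02 = 2.782 g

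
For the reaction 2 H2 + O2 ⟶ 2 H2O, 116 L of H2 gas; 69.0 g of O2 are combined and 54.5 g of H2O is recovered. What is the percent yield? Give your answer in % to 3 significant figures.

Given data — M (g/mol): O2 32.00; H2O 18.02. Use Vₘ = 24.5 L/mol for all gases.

70.1 %

n(H2) = 116.0 / 24.5 = 4.735 mol
n(O2) = 69.00 / 32.00 = 2.156 mol
n/ν for H2 = 4.735/2 = 2.368
n/ν for O2 = 2.156/1 = 2.156
Smallest n/ν is O2 → limiting reagent.
theoretical n(H2O) = (2/1) × 2.156 = 4.312 mol → 77.70 g
% yield = 54.5 / 77.70 × 100 = 70.14 %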